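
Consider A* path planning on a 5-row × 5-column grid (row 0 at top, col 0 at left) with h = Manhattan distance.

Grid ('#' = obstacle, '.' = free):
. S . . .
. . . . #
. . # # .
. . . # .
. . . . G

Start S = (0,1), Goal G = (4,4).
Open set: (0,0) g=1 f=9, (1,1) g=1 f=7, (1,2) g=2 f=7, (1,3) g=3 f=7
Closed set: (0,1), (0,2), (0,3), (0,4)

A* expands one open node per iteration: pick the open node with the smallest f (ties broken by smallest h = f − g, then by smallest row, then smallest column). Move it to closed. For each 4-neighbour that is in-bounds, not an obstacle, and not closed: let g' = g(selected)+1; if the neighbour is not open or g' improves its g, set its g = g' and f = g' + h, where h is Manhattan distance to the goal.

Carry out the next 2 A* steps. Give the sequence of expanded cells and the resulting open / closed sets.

step 1: expand (1,3) (f=7, h=4) → closed; open now [(0,0) g=1 f=9, (1,1) g=1 f=7, (1,2) g=2 f=7]
step 2: expand (1,2) (f=7, h=5) → closed; open now [(0,0) g=1 f=9, (1,1) g=1 f=7]

order=[(1,3) → (1,2)]; open=[(0,0) g=1 f=9, (1,1) g=1 f=7]; closed=[(0,1), (0,2), (0,3), (0,4), (1,2), (1,3)]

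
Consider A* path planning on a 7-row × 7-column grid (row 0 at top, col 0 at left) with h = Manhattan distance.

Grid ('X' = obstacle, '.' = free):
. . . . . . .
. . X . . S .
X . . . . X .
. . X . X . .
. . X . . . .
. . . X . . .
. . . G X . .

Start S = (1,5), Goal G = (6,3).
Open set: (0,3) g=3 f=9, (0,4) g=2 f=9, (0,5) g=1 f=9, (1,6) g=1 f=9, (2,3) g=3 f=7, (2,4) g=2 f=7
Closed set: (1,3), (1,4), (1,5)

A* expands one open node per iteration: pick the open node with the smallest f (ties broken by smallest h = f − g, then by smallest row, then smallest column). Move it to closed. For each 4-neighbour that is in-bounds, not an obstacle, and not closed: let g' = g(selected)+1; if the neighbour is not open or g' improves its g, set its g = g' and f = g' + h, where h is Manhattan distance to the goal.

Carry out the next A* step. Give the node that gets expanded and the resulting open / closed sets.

step 1: expand (2,3) (f=7, h=4) → closed; open now [(0,3) g=3 f=9, (0,4) g=2 f=9, (0,5) g=1 f=9, (1,6) g=1 f=9, (2,2) g=4 f=9, (2,4) g=2 f=7, (3,3) g=4 f=7]

expanded=(2,3); open=[(0,3) g=3 f=9, (0,4) g=2 f=9, (0,5) g=1 f=9, (1,6) g=1 f=9, (2,2) g=4 f=9, (2,4) g=2 f=7, (3,3) g=4 f=7]; closed=[(1,3), (1,4), (1,5), (2,3)]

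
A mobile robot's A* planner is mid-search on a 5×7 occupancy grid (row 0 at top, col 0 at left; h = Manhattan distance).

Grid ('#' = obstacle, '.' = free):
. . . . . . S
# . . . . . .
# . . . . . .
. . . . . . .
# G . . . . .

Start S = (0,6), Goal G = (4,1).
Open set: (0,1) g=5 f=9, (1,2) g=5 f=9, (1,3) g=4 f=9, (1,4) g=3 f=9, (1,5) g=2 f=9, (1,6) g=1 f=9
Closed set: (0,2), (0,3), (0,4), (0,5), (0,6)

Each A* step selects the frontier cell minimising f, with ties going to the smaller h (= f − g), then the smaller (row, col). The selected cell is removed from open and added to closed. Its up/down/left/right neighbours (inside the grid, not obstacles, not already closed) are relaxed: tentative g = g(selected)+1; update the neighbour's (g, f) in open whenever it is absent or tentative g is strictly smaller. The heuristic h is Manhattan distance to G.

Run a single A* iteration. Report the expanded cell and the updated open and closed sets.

step 1: expand (0,1) (f=9, h=4) → closed; open now [(0,0) g=6 f=11, (1,1) g=6 f=9, (1,2) g=5 f=9, (1,3) g=4 f=9, (1,4) g=3 f=9, (1,5) g=2 f=9, (1,6) g=1 f=9]

expanded=(0,1); open=[(0,0) g=6 f=11, (1,1) g=6 f=9, (1,2) g=5 f=9, (1,3) g=4 f=9, (1,4) g=3 f=9, (1,5) g=2 f=9, (1,6) g=1 f=9]; closed=[(0,1), (0,2), (0,3), (0,4), (0,5), (0,6)]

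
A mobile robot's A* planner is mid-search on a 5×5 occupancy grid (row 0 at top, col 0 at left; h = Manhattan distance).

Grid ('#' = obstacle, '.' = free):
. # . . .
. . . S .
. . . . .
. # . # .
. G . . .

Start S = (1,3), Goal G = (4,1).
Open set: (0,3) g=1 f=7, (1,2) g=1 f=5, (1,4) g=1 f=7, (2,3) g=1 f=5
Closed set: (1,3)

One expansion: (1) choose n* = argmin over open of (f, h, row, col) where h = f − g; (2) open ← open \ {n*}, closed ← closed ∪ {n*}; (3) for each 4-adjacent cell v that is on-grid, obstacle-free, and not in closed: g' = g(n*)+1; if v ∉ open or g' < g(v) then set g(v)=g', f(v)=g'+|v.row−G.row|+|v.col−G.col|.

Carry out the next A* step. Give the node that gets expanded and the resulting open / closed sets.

step 1: expand (1,2) (f=5, h=4) → closed; open now [(0,2) g=2 f=7, (0,3) g=1 f=7, (1,1) g=2 f=5, (1,4) g=1 f=7, (2,2) g=2 f=5, (2,3) g=1 f=5]

expanded=(1,2); open=[(0,2) g=2 f=7, (0,3) g=1 f=7, (1,1) g=2 f=5, (1,4) g=1 f=7, (2,2) g=2 f=5, (2,3) g=1 f=5]; closed=[(1,2), (1,3)]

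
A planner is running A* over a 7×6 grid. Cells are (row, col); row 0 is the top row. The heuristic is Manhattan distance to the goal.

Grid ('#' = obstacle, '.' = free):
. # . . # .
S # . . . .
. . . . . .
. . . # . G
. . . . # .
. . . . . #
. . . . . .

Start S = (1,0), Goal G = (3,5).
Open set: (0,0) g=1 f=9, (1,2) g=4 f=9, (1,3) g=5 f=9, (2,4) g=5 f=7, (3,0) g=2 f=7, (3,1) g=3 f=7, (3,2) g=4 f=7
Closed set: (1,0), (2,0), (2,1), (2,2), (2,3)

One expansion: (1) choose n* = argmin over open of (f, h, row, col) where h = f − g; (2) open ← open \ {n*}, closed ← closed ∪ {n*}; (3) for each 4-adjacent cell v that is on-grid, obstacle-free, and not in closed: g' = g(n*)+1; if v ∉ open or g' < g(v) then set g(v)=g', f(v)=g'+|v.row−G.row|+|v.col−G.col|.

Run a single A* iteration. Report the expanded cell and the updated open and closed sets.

step 1: expand (2,4) (f=7, h=2) → closed; open now [(0,0) g=1 f=9, (1,2) g=4 f=9, (1,3) g=5 f=9, (1,4) g=6 f=9, (2,5) g=6 f=7, (3,0) g=2 f=7, (3,1) g=3 f=7, (3,2) g=4 f=7, (3,4) g=6 f=7]

expanded=(2,4); open=[(0,0) g=1 f=9, (1,2) g=4 f=9, (1,3) g=5 f=9, (1,4) g=6 f=9, (2,5) g=6 f=7, (3,0) g=2 f=7, (3,1) g=3 f=7, (3,2) g=4 f=7, (3,4) g=6 f=7]; closed=[(1,0), (2,0), (2,1), (2,2), (2,3), (2,4)]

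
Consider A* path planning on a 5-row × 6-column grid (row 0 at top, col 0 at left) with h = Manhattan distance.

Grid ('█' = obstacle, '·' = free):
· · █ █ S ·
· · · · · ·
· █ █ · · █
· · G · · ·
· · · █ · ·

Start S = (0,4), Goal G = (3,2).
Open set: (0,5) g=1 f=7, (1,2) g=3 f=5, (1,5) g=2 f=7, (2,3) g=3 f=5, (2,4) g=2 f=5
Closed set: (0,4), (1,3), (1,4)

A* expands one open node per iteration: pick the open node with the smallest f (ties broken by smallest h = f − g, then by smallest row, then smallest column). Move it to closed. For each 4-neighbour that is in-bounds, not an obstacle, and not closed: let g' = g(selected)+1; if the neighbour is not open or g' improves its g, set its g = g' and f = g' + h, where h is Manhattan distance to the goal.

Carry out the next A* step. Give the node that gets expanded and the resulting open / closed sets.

step 1: expand (1,2) (f=5, h=2) → closed; open now [(0,5) g=1 f=7, (1,1) g=4 f=7, (1,5) g=2 f=7, (2,3) g=3 f=5, (2,4) g=2 f=5]

expanded=(1,2); open=[(0,5) g=1 f=7, (1,1) g=4 f=7, (1,5) g=2 f=7, (2,3) g=3 f=5, (2,4) g=2 f=5]; closed=[(0,4), (1,2), (1,3), (1,4)]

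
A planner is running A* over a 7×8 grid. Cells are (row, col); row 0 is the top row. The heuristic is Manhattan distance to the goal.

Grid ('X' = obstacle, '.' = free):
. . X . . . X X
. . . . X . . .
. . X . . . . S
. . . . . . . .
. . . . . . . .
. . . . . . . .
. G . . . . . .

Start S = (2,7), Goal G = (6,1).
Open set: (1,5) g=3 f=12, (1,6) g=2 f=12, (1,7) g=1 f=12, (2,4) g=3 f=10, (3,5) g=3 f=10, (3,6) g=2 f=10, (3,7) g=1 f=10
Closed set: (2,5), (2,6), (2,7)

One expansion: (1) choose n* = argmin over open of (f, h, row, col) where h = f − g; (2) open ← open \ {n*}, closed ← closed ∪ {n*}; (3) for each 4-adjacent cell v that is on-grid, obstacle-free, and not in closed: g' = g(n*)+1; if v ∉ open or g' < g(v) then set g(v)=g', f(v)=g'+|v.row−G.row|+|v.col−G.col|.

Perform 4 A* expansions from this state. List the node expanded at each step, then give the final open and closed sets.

step 1: expand (2,4) (f=10, h=7) → closed; open now [(1,5) g=3 f=12, (1,6) g=2 f=12, (1,7) g=1 f=12, (2,3) g=4 f=10, (3,4) g=4 f=10, (3,5) g=3 f=10, (3,6) g=2 f=10, (3,7) g=1 f=10]
step 2: expand (2,3) (f=10, h=6) → closed; open now [(1,3) g=5 f=12, (1,5) g=3 f=12, (1,6) g=2 f=12, (1,7) g=1 f=12, (3,3) g=5 f=10, (3,4) g=4 f=10, (3,5) g=3 f=10, (3,6) g=2 f=10, (3,7) g=1 f=10]
step 3: expand (3,3) (f=10, h=5) → closed; open now [(1,3) g=5 f=12, (1,5) g=3 f=12, (1,6) g=2 f=12, (1,7) g=1 f=12, (3,2) g=6 f=10, (3,4) g=4 f=10, (3,5) g=3 f=10, (3,6) g=2 f=10, (3,7) g=1 f=10, (4,3) g=6 f=10]
step 4: expand (3,2) (f=10, h=4) → closed; open now [(1,3) g=5 f=12, (1,5) g=3 f=12, (1,6) g=2 f=12, (1,7) g=1 f=12, (3,1) g=7 f=10, (3,4) g=4 f=10, (3,5) g=3 f=10, (3,6) g=2 f=10, (3,7) g=1 f=10, (4,2) g=7 f=10, (4,3) g=6 f=10]

order=[(2,4) → (2,3) → (3,3) → (3,2)]; open=[(1,3) g=5 f=12, (1,5) g=3 f=12, (1,6) g=2 f=12, (1,7) g=1 f=12, (3,1) g=7 f=10, (3,4) g=4 f=10, (3,5) g=3 f=10, (3,6) g=2 f=10, (3,7) g=1 f=10, (4,2) g=7 f=10, (4,3) g=6 f=10]; closed=[(2,3), (2,4), (2,5), (2,6), (2,7), (3,2), (3,3)]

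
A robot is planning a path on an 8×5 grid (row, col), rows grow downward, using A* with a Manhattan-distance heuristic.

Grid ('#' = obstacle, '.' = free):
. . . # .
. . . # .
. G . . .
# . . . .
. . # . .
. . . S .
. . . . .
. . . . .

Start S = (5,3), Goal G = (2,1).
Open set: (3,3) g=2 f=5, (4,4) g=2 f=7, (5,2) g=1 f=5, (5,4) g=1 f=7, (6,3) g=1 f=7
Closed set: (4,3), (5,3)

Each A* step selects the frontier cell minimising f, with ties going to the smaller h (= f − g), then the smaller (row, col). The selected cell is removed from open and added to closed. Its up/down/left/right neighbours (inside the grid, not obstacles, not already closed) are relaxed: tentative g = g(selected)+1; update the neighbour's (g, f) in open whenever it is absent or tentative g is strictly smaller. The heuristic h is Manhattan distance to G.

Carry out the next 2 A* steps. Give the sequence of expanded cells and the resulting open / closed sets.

step 1: expand (3,3) (f=5, h=3) → closed; open now [(2,3) g=3 f=5, (3,2) g=3 f=5, (3,4) g=3 f=7, (4,4) g=2 f=7, (5,2) g=1 f=5, (5,4) g=1 f=7, (6,3) g=1 f=7]
step 2: expand (2,3) (f=5, h=2) → closed; open now [(2,2) g=4 f=5, (2,4) g=4 f=7, (3,2) g=3 f=5, (3,4) g=3 f=7, (4,4) g=2 f=7, (5,2) g=1 f=5, (5,4) g=1 f=7, (6,3) g=1 f=7]

order=[(3,3) → (2,3)]; open=[(2,2) g=4 f=5, (2,4) g=4 f=7, (3,2) g=3 f=5, (3,4) g=3 f=7, (4,4) g=2 f=7, (5,2) g=1 f=5, (5,4) g=1 f=7, (6,3) g=1 f=7]; closed=[(2,3), (3,3), (4,3), (5,3)]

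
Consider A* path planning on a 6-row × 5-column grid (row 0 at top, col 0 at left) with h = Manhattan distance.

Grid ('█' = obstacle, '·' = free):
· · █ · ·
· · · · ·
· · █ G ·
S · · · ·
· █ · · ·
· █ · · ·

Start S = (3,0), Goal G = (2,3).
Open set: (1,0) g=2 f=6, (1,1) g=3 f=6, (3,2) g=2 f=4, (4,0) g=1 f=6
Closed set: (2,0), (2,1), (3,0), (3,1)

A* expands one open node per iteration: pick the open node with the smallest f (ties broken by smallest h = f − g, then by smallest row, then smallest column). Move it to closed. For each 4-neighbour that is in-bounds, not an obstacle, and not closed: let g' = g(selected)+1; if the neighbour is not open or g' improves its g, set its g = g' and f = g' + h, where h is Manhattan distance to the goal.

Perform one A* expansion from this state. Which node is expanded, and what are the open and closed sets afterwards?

expanded=(3,2); open=[(1,0) g=2 f=6, (1,1) g=3 f=6, (3,3) g=3 f=4, (4,0) g=1 f=6, (4,2) g=3 f=6]; closed=[(2,0), (2,1), (3,0), (3,1), (3,2)]

step 1: expand (3,2) (f=4, h=2) → closed; open now [(1,0) g=2 f=6, (1,1) g=3 f=6, (3,3) g=3 f=4, (4,0) g=1 f=6, (4,2) g=3 f=6]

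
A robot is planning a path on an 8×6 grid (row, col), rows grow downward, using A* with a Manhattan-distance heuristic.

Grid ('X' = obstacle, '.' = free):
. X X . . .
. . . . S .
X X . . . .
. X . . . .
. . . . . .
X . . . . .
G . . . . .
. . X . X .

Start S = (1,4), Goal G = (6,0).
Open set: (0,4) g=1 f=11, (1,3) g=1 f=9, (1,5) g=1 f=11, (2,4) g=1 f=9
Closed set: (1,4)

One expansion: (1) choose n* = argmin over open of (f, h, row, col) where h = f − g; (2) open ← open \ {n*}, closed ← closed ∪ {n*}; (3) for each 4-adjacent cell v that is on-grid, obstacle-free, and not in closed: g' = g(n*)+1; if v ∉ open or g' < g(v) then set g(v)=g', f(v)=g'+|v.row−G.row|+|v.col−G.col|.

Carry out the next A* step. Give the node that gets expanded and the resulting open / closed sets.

expanded=(1,3); open=[(0,3) g=2 f=11, (0,4) g=1 f=11, (1,2) g=2 f=9, (1,5) g=1 f=11, (2,3) g=2 f=9, (2,4) g=1 f=9]; closed=[(1,3), (1,4)]

step 1: expand (1,3) (f=9, h=8) → closed; open now [(0,3) g=2 f=11, (0,4) g=1 f=11, (1,2) g=2 f=9, (1,5) g=1 f=11, (2,3) g=2 f=9, (2,4) g=1 f=9]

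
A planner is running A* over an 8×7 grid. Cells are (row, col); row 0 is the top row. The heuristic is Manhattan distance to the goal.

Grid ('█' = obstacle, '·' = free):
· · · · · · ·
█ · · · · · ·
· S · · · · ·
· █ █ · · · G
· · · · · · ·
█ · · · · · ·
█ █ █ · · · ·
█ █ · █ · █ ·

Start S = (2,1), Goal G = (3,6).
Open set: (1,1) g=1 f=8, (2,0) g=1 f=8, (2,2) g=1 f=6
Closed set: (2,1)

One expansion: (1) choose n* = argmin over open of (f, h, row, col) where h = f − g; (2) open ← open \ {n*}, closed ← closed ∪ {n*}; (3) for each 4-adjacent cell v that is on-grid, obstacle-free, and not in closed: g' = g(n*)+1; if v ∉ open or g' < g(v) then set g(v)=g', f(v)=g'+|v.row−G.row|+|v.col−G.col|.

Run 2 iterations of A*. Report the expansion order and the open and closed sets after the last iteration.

order=[(2,2) → (2,3)]; open=[(1,1) g=1 f=8, (1,2) g=2 f=8, (1,3) g=3 f=8, (2,0) g=1 f=8, (2,4) g=3 f=6, (3,3) g=3 f=6]; closed=[(2,1), (2,2), (2,3)]

step 1: expand (2,2) (f=6, h=5) → closed; open now [(1,1) g=1 f=8, (1,2) g=2 f=8, (2,0) g=1 f=8, (2,3) g=2 f=6]
step 2: expand (2,3) (f=6, h=4) → closed; open now [(1,1) g=1 f=8, (1,2) g=2 f=8, (1,3) g=3 f=8, (2,0) g=1 f=8, (2,4) g=3 f=6, (3,3) g=3 f=6]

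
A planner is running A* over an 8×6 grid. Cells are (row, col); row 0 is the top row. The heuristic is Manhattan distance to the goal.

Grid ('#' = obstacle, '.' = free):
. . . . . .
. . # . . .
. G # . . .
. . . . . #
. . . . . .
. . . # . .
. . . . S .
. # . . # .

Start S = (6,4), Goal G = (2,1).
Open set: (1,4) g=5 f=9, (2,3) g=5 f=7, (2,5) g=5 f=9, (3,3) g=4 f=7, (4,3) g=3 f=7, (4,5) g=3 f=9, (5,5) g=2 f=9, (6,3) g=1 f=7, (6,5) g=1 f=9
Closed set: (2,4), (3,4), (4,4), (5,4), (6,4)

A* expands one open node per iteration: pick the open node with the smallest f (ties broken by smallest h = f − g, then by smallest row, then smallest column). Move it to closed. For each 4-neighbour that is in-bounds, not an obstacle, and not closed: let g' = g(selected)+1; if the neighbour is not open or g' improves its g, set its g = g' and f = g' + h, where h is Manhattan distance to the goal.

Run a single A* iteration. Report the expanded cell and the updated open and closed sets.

expanded=(2,3); open=[(1,3) g=6 f=9, (1,4) g=5 f=9, (2,5) g=5 f=9, (3,3) g=4 f=7, (4,3) g=3 f=7, (4,5) g=3 f=9, (5,5) g=2 f=9, (6,3) g=1 f=7, (6,5) g=1 f=9]; closed=[(2,3), (2,4), (3,4), (4,4), (5,4), (6,4)]

step 1: expand (2,3) (f=7, h=2) → closed; open now [(1,3) g=6 f=9, (1,4) g=5 f=9, (2,5) g=5 f=9, (3,3) g=4 f=7, (4,3) g=3 f=7, (4,5) g=3 f=9, (5,5) g=2 f=9, (6,3) g=1 f=7, (6,5) g=1 f=9]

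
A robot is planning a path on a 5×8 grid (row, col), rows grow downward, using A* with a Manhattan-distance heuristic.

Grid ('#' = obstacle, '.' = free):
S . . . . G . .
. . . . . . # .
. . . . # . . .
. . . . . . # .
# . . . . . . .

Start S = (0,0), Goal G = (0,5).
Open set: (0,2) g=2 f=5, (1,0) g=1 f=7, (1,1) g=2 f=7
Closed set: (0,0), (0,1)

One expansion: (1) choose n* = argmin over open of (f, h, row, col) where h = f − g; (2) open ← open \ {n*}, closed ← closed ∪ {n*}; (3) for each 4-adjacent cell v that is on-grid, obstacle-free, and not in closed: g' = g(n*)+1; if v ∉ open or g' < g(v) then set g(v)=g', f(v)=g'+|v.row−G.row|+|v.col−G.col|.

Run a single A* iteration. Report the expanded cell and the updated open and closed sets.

expanded=(0,2); open=[(0,3) g=3 f=5, (1,0) g=1 f=7, (1,1) g=2 f=7, (1,2) g=3 f=7]; closed=[(0,0), (0,1), (0,2)]

step 1: expand (0,2) (f=5, h=3) → closed; open now [(0,3) g=3 f=5, (1,0) g=1 f=7, (1,1) g=2 f=7, (1,2) g=3 f=7]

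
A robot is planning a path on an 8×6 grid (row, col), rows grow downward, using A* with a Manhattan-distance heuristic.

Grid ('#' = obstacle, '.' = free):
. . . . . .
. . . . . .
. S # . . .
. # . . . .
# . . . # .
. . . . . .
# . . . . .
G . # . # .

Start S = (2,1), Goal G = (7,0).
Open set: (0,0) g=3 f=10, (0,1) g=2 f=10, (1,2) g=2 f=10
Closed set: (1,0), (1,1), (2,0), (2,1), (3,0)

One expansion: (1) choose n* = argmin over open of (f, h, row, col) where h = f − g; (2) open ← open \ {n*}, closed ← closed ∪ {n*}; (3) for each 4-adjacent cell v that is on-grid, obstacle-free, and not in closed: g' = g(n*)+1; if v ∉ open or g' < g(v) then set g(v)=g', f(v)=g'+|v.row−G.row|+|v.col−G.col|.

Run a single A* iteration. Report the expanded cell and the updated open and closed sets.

expanded=(0,0); open=[(0,1) g=2 f=10, (1,2) g=2 f=10]; closed=[(0,0), (1,0), (1,1), (2,0), (2,1), (3,0)]

step 1: expand (0,0) (f=10, h=7) → closed; open now [(0,1) g=2 f=10, (1,2) g=2 f=10]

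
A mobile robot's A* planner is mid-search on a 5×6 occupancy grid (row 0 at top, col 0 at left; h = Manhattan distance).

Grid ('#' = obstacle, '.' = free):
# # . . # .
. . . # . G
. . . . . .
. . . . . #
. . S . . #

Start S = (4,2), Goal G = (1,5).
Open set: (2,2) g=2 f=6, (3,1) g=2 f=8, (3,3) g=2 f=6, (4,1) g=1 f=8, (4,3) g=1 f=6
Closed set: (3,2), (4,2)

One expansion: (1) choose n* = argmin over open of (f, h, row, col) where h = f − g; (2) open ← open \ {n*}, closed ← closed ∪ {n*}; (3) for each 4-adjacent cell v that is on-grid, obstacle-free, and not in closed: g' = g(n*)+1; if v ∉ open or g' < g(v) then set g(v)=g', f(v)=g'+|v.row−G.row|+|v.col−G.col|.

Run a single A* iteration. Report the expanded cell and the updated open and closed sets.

step 1: expand (2,2) (f=6, h=4) → closed; open now [(1,2) g=3 f=6, (2,1) g=3 f=8, (2,3) g=3 f=6, (3,1) g=2 f=8, (3,3) g=2 f=6, (4,1) g=1 f=8, (4,3) g=1 f=6]

expanded=(2,2); open=[(1,2) g=3 f=6, (2,1) g=3 f=8, (2,3) g=3 f=6, (3,1) g=2 f=8, (3,3) g=2 f=6, (4,1) g=1 f=8, (4,3) g=1 f=6]; closed=[(2,2), (3,2), (4,2)]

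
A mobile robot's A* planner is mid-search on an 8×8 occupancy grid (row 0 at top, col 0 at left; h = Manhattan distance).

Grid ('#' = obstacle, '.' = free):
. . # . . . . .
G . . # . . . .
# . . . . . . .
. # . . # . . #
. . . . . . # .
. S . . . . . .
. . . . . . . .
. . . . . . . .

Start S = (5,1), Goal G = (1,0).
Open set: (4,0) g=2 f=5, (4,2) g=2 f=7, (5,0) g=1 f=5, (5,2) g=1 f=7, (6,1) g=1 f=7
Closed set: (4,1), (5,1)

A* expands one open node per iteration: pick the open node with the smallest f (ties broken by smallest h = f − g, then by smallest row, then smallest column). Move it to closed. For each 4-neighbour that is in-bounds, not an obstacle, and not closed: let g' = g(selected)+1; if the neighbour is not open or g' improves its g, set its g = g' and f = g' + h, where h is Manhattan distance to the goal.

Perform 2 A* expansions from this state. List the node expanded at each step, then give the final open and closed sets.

order=[(4,0) → (3,0)]; open=[(4,2) g=2 f=7, (5,0) g=1 f=5, (5,2) g=1 f=7, (6,1) g=1 f=7]; closed=[(3,0), (4,0), (4,1), (5,1)]

step 1: expand (4,0) (f=5, h=3) → closed; open now [(3,0) g=3 f=5, (4,2) g=2 f=7, (5,0) g=1 f=5, (5,2) g=1 f=7, (6,1) g=1 f=7]
step 2: expand (3,0) (f=5, h=2) → closed; open now [(4,2) g=2 f=7, (5,0) g=1 f=5, (5,2) g=1 f=7, (6,1) g=1 f=7]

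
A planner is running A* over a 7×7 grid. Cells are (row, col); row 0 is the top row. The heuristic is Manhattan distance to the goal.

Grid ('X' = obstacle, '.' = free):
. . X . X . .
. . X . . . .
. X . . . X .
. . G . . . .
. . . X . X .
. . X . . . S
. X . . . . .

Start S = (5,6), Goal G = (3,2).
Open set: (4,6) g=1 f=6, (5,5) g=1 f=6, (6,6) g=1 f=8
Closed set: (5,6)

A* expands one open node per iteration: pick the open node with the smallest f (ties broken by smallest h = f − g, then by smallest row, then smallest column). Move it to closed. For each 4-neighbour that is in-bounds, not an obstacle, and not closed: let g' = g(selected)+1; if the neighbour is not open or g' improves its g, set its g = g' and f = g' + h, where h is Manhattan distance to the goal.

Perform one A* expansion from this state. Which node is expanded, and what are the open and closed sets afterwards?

step 1: expand (4,6) (f=6, h=5) → closed; open now [(3,6) g=2 f=6, (5,5) g=1 f=6, (6,6) g=1 f=8]

expanded=(4,6); open=[(3,6) g=2 f=6, (5,5) g=1 f=6, (6,6) g=1 f=8]; closed=[(4,6), (5,6)]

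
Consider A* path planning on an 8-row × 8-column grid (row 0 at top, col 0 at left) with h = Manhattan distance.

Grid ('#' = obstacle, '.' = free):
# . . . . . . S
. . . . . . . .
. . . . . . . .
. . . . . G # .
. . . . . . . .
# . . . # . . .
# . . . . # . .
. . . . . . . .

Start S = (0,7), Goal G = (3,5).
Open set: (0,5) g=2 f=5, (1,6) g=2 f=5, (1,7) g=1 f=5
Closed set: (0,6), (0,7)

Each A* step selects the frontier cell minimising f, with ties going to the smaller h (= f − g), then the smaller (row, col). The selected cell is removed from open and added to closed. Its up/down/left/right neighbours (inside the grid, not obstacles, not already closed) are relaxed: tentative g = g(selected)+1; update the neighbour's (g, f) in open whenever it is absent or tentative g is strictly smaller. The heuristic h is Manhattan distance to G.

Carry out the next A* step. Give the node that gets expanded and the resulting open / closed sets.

expanded=(0,5); open=[(0,4) g=3 f=7, (1,5) g=3 f=5, (1,6) g=2 f=5, (1,7) g=1 f=5]; closed=[(0,5), (0,6), (0,7)]

step 1: expand (0,5) (f=5, h=3) → closed; open now [(0,4) g=3 f=7, (1,5) g=3 f=5, (1,6) g=2 f=5, (1,7) g=1 f=5]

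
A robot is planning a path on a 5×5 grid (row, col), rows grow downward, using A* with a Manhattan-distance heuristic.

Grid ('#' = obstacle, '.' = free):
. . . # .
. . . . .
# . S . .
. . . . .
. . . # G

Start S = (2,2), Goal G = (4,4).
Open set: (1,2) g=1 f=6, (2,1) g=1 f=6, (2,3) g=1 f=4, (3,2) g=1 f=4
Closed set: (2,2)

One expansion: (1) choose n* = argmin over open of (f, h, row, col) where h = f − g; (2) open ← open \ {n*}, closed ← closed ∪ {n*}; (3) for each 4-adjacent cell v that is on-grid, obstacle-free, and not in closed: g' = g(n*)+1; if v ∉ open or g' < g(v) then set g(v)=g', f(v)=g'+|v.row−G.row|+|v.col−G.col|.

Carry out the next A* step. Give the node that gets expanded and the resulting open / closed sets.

expanded=(2,3); open=[(1,2) g=1 f=6, (1,3) g=2 f=6, (2,1) g=1 f=6, (2,4) g=2 f=4, (3,2) g=1 f=4, (3,3) g=2 f=4]; closed=[(2,2), (2,3)]

step 1: expand (2,3) (f=4, h=3) → closed; open now [(1,2) g=1 f=6, (1,3) g=2 f=6, (2,1) g=1 f=6, (2,4) g=2 f=4, (3,2) g=1 f=4, (3,3) g=2 f=4]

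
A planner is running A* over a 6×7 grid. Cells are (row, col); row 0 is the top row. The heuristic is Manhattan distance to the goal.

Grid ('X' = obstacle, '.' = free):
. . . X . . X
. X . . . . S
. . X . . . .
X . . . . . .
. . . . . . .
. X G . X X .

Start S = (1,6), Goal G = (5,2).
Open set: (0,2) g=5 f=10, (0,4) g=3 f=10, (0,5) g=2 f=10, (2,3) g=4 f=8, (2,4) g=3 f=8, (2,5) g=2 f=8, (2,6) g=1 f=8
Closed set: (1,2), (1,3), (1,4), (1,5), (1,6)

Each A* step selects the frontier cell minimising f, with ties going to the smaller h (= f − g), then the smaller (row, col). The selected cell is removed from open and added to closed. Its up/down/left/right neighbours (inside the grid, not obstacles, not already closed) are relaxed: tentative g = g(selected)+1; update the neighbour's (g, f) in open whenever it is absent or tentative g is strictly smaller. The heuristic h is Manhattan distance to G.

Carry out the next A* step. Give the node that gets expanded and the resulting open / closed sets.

expanded=(2,3); open=[(0,2) g=5 f=10, (0,4) g=3 f=10, (0,5) g=2 f=10, (2,4) g=3 f=8, (2,5) g=2 f=8, (2,6) g=1 f=8, (3,3) g=5 f=8]; closed=[(1,2), (1,3), (1,4), (1,5), (1,6), (2,3)]

step 1: expand (2,3) (f=8, h=4) → closed; open now [(0,2) g=5 f=10, (0,4) g=3 f=10, (0,5) g=2 f=10, (2,4) g=3 f=8, (2,5) g=2 f=8, (2,6) g=1 f=8, (3,3) g=5 f=8]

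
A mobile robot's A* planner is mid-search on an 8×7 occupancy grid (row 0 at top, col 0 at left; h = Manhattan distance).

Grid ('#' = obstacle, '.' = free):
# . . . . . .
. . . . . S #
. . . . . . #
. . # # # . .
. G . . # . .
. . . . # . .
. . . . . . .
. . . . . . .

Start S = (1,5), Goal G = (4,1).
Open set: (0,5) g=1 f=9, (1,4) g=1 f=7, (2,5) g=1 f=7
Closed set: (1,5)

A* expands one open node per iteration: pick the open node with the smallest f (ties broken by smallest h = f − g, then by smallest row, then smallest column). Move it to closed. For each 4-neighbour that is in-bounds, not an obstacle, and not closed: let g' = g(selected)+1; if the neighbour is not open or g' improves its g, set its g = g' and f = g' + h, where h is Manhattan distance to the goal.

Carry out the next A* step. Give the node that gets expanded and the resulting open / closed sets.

step 1: expand (1,4) (f=7, h=6) → closed; open now [(0,4) g=2 f=9, (0,5) g=1 f=9, (1,3) g=2 f=7, (2,4) g=2 f=7, (2,5) g=1 f=7]

expanded=(1,4); open=[(0,4) g=2 f=9, (0,5) g=1 f=9, (1,3) g=2 f=7, (2,4) g=2 f=7, (2,5) g=1 f=7]; closed=[(1,4), (1,5)]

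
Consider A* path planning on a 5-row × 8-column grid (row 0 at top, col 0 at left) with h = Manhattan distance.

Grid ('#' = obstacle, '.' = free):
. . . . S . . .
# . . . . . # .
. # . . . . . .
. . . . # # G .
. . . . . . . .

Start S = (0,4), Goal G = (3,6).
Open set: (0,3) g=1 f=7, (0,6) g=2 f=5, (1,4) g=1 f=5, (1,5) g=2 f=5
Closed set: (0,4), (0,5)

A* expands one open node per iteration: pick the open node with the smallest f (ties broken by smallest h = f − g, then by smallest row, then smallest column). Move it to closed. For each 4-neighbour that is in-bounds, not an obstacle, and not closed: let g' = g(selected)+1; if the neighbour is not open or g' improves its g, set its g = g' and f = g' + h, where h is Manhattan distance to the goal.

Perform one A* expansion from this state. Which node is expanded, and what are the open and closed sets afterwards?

expanded=(0,6); open=[(0,3) g=1 f=7, (0,7) g=3 f=7, (1,4) g=1 f=5, (1,5) g=2 f=5]; closed=[(0,4), (0,5), (0,6)]

step 1: expand (0,6) (f=5, h=3) → closed; open now [(0,3) g=1 f=7, (0,7) g=3 f=7, (1,4) g=1 f=5, (1,5) g=2 f=5]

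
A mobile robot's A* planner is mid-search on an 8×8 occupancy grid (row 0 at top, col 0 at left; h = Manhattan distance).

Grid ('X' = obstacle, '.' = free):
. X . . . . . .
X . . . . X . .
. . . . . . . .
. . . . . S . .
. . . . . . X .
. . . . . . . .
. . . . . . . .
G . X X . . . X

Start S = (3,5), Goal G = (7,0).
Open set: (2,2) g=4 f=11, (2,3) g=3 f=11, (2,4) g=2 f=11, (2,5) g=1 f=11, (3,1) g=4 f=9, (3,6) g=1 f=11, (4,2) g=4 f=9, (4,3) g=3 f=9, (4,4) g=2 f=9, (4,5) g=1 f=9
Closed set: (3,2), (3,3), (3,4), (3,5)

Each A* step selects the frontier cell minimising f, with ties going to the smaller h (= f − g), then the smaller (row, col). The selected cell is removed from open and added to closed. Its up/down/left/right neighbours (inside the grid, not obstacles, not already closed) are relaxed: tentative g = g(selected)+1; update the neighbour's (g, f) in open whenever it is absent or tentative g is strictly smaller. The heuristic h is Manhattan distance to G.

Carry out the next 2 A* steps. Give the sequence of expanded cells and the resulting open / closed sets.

step 1: expand (3,1) (f=9, h=5) → closed; open now [(2,1) g=5 f=11, (2,2) g=4 f=11, (2,3) g=3 f=11, (2,4) g=2 f=11, (2,5) g=1 f=11, (3,0) g=5 f=9, (3,6) g=1 f=11, (4,1) g=5 f=9, (4,2) g=4 f=9, (4,3) g=3 f=9, (4,4) g=2 f=9, (4,5) g=1 f=9]
step 2: expand (3,0) (f=9, h=4) → closed; open now [(2,0) g=6 f=11, (2,1) g=5 f=11, (2,2) g=4 f=11, (2,3) g=3 f=11, (2,4) g=2 f=11, (2,5) g=1 f=11, (3,6) g=1 f=11, (4,0) g=6 f=9, (4,1) g=5 f=9, (4,2) g=4 f=9, (4,3) g=3 f=9, (4,4) g=2 f=9, (4,5) g=1 f=9]

order=[(3,1) → (3,0)]; open=[(2,0) g=6 f=11, (2,1) g=5 f=11, (2,2) g=4 f=11, (2,3) g=3 f=11, (2,4) g=2 f=11, (2,5) g=1 f=11, (3,6) g=1 f=11, (4,0) g=6 f=9, (4,1) g=5 f=9, (4,2) g=4 f=9, (4,3) g=3 f=9, (4,4) g=2 f=9, (4,5) g=1 f=9]; closed=[(3,0), (3,1), (3,2), (3,3), (3,4), (3,5)]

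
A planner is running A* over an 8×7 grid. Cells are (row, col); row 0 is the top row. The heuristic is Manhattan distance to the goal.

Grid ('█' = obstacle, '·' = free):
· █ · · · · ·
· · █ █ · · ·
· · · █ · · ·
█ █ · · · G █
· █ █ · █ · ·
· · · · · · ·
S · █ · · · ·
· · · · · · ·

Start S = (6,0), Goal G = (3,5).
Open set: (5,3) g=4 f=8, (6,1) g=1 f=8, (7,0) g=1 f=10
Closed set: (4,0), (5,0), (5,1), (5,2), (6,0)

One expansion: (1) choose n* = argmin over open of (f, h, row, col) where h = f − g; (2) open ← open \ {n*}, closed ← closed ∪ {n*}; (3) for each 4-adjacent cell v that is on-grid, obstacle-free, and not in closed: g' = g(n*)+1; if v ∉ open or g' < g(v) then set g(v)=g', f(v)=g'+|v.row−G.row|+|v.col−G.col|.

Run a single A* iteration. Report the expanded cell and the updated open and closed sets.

expanded=(5,3); open=[(4,3) g=5 f=8, (5,4) g=5 f=8, (6,1) g=1 f=8, (6,3) g=5 f=10, (7,0) g=1 f=10]; closed=[(4,0), (5,0), (5,1), (5,2), (5,3), (6,0)]

step 1: expand (5,3) (f=8, h=4) → closed; open now [(4,3) g=5 f=8, (5,4) g=5 f=8, (6,1) g=1 f=8, (6,3) g=5 f=10, (7,0) g=1 f=10]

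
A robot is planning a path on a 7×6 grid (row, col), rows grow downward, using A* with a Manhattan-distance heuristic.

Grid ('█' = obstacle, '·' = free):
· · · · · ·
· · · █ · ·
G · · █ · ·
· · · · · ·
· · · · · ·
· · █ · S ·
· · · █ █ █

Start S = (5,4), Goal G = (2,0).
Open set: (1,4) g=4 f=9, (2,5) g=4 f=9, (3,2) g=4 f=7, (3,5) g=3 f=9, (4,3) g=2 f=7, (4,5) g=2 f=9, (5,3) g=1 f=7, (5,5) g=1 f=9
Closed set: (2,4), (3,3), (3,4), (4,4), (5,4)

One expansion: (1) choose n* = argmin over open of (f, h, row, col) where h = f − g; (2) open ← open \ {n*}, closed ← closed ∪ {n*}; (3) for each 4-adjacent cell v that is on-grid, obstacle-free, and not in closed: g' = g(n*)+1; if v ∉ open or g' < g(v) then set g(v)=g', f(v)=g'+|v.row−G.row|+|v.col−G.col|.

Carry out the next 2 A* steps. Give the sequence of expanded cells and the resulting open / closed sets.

step 1: expand (3,2) (f=7, h=3) → closed; open now [(1,4) g=4 f=9, (2,2) g=5 f=7, (2,5) g=4 f=9, (3,1) g=5 f=7, (3,5) g=3 f=9, (4,2) g=5 f=9, (4,3) g=2 f=7, (4,5) g=2 f=9, (5,3) g=1 f=7, (5,5) g=1 f=9]
step 2: expand (2,2) (f=7, h=2) → closed; open now [(1,2) g=6 f=9, (1,4) g=4 f=9, (2,1) g=6 f=7, (2,5) g=4 f=9, (3,1) g=5 f=7, (3,5) g=3 f=9, (4,2) g=5 f=9, (4,3) g=2 f=7, (4,5) g=2 f=9, (5,3) g=1 f=7, (5,5) g=1 f=9]

order=[(3,2) → (2,2)]; open=[(1,2) g=6 f=9, (1,4) g=4 f=9, (2,1) g=6 f=7, (2,5) g=4 f=9, (3,1) g=5 f=7, (3,5) g=3 f=9, (4,2) g=5 f=9, (4,3) g=2 f=7, (4,5) g=2 f=9, (5,3) g=1 f=7, (5,5) g=1 f=9]; closed=[(2,2), (2,4), (3,2), (3,3), (3,4), (4,4), (5,4)]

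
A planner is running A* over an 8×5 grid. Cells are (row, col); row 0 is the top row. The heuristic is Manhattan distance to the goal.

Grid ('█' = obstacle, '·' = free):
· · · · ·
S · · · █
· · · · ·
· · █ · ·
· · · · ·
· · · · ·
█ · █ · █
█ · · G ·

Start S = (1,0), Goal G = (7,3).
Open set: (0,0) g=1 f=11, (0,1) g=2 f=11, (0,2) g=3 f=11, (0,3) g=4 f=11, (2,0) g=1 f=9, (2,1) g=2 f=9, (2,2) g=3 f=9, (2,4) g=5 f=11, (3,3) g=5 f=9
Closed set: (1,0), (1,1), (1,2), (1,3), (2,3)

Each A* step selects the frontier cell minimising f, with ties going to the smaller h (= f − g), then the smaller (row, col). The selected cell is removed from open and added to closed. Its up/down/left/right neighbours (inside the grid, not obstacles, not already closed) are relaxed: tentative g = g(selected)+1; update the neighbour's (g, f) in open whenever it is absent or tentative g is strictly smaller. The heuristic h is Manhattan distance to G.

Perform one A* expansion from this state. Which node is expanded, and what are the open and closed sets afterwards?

step 1: expand (3,3) (f=9, h=4) → closed; open now [(0,0) g=1 f=11, (0,1) g=2 f=11, (0,2) g=3 f=11, (0,3) g=4 f=11, (2,0) g=1 f=9, (2,1) g=2 f=9, (2,2) g=3 f=9, (2,4) g=5 f=11, (3,4) g=6 f=11, (4,3) g=6 f=9]

expanded=(3,3); open=[(0,0) g=1 f=11, (0,1) g=2 f=11, (0,2) g=3 f=11, (0,3) g=4 f=11, (2,0) g=1 f=9, (2,1) g=2 f=9, (2,2) g=3 f=9, (2,4) g=5 f=11, (3,4) g=6 f=11, (4,3) g=6 f=9]; closed=[(1,0), (1,1), (1,2), (1,3), (2,3), (3,3)]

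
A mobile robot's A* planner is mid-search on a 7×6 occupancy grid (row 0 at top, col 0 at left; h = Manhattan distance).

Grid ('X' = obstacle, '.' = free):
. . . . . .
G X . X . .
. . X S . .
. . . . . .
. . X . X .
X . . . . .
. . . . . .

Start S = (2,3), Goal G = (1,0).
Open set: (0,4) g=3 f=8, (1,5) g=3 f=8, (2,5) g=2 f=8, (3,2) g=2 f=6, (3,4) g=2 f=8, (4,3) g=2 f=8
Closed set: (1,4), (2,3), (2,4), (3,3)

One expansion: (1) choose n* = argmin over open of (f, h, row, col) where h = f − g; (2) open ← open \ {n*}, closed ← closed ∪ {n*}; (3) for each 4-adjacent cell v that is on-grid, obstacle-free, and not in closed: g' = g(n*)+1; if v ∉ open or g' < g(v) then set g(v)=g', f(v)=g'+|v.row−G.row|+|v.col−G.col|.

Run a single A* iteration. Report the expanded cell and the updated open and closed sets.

step 1: expand (3,2) (f=6, h=4) → closed; open now [(0,4) g=3 f=8, (1,5) g=3 f=8, (2,5) g=2 f=8, (3,1) g=3 f=6, (3,4) g=2 f=8, (4,3) g=2 f=8]

expanded=(3,2); open=[(0,4) g=3 f=8, (1,5) g=3 f=8, (2,5) g=2 f=8, (3,1) g=3 f=6, (3,4) g=2 f=8, (4,3) g=2 f=8]; closed=[(1,4), (2,3), (2,4), (3,2), (3,3)]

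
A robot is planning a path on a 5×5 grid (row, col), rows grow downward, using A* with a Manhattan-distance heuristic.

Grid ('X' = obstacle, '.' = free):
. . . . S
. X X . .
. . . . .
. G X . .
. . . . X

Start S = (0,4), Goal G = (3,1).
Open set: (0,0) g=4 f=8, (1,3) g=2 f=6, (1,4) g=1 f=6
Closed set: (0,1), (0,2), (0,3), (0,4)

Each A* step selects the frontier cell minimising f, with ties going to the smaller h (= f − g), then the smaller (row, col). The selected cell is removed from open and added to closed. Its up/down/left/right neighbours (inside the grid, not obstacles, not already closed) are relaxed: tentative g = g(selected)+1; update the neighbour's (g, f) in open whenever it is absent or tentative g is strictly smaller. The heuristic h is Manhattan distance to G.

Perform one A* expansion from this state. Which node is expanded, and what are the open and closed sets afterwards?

expanded=(1,3); open=[(0,0) g=4 f=8, (1,4) g=1 f=6, (2,3) g=3 f=6]; closed=[(0,1), (0,2), (0,3), (0,4), (1,3)]

step 1: expand (1,3) (f=6, h=4) → closed; open now [(0,0) g=4 f=8, (1,4) g=1 f=6, (2,3) g=3 f=6]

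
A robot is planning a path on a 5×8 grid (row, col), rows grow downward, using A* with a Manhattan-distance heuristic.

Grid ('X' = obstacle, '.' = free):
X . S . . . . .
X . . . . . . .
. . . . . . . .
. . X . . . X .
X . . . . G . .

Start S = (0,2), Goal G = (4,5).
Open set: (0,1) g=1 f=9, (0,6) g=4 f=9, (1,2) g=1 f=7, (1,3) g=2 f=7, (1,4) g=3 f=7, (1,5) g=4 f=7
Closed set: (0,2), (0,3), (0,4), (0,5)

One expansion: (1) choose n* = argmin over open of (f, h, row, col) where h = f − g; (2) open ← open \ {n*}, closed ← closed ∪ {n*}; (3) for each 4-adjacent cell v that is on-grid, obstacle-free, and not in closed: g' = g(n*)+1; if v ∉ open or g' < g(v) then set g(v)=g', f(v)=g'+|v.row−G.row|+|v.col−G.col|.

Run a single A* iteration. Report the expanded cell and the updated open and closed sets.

expanded=(1,5); open=[(0,1) g=1 f=9, (0,6) g=4 f=9, (1,2) g=1 f=7, (1,3) g=2 f=7, (1,4) g=3 f=7, (1,6) g=5 f=9, (2,5) g=5 f=7]; closed=[(0,2), (0,3), (0,4), (0,5), (1,5)]

step 1: expand (1,5) (f=7, h=3) → closed; open now [(0,1) g=1 f=9, (0,6) g=4 f=9, (1,2) g=1 f=7, (1,3) g=2 f=7, (1,4) g=3 f=7, (1,6) g=5 f=9, (2,5) g=5 f=7]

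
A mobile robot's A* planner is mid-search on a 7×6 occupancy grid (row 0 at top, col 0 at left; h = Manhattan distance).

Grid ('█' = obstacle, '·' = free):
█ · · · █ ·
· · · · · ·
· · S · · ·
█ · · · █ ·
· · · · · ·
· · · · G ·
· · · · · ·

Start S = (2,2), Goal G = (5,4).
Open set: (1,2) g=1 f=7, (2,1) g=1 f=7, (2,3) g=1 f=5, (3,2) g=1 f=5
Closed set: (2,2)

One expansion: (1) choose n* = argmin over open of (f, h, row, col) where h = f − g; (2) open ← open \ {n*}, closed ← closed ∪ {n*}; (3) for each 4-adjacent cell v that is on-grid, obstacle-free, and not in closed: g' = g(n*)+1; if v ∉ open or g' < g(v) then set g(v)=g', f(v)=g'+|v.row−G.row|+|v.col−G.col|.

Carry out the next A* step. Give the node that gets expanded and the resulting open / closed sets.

expanded=(2,3); open=[(1,2) g=1 f=7, (1,3) g=2 f=7, (2,1) g=1 f=7, (2,4) g=2 f=5, (3,2) g=1 f=5, (3,3) g=2 f=5]; closed=[(2,2), (2,3)]

step 1: expand (2,3) (f=5, h=4) → closed; open now [(1,2) g=1 f=7, (1,3) g=2 f=7, (2,1) g=1 f=7, (2,4) g=2 f=5, (3,2) g=1 f=5, (3,3) g=2 f=5]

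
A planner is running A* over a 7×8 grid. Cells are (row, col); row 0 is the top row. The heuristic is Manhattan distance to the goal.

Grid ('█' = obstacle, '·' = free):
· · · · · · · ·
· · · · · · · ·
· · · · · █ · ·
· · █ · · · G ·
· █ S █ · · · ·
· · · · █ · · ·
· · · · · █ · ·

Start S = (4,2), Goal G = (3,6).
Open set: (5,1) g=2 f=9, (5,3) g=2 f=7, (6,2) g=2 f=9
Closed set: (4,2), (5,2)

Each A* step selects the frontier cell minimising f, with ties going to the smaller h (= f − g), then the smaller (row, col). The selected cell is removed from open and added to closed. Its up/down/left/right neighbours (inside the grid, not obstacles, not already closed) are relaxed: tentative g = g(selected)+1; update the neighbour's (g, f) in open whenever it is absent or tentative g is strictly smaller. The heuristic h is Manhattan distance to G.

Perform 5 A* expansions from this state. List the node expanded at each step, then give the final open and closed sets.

order=[(5,3) → (6,3) → (6,4) → (5,1) → (6,2)]; open=[(5,0) g=3 f=11, (6,1) g=3 f=11]; closed=[(4,2), (5,1), (5,2), (5,3), (6,2), (6,3), (6,4)]

step 1: expand (5,3) (f=7, h=5) → closed; open now [(5,1) g=2 f=9, (6,2) g=2 f=9, (6,3) g=3 f=9]
step 2: expand (6,3) (f=9, h=6) → closed; open now [(5,1) g=2 f=9, (6,2) g=2 f=9, (6,4) g=4 f=9]
step 3: expand (6,4) (f=9, h=5) → closed; open now [(5,1) g=2 f=9, (6,2) g=2 f=9]
step 4: expand (5,1) (f=9, h=7) → closed; open now [(5,0) g=3 f=11, (6,1) g=3 f=11, (6,2) g=2 f=9]
step 5: expand (6,2) (f=9, h=7) → closed; open now [(5,0) g=3 f=11, (6,1) g=3 f=11]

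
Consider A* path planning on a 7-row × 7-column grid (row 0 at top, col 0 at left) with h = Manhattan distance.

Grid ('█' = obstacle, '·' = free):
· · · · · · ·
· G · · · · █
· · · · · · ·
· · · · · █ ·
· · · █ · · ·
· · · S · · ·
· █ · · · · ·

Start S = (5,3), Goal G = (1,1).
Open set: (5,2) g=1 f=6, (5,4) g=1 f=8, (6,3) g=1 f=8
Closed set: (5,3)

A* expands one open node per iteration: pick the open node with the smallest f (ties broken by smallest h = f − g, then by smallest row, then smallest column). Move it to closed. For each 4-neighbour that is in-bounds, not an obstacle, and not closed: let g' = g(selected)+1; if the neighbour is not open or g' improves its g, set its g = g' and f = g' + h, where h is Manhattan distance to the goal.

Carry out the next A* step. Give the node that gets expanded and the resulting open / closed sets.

expanded=(5,2); open=[(4,2) g=2 f=6, (5,1) g=2 f=6, (5,4) g=1 f=8, (6,2) g=2 f=8, (6,3) g=1 f=8]; closed=[(5,2), (5,3)]

step 1: expand (5,2) (f=6, h=5) → closed; open now [(4,2) g=2 f=6, (5,1) g=2 f=6, (5,4) g=1 f=8, (6,2) g=2 f=8, (6,3) g=1 f=8]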